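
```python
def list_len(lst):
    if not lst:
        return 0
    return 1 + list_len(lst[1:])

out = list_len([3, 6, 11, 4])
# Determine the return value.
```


list_len([3, 6, 11, 4])
= 1 + list_len([6, 11, 4])
= 1 + 1 + list_len([11, 4])
= 1 + 1 + 1 + list_len([4])
= 1 + 1 + 1 + 1 + list_len([])
= 1 + 1 + 1 + 1 + 0
= 4


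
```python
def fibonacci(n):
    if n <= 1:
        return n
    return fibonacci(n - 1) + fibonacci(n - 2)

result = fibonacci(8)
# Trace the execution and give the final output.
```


fibonacci(8)
= fibonacci(7) + fibonacci(6)
= (fibonacci(6) + fibonacci(5)) + fibonacci(6)
Computing bottom-up: fibonacci(0)=0, fibonacci(1)=1, fibonacci(2)=1, fibonacci(3)=2, fibonacci(4)=3, fibonacci(5)=5, fibonacci(6)=8, fibonacci(7)=13, fibonacci(8)=21
= 21


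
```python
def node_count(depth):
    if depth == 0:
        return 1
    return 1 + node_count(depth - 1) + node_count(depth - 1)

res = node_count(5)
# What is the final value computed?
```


node_count(5)
= 1 + node_count(4) + node_count(4)
= 1 + 2 * node_count(4)
node_count(k) = 2^(k+1) - 1
node_count(0) = 1
node_count(1) = 3
node_count(2) = 7
node_count(3) = 15
node_count(4) = 31
node_count(5) = 2^6 - 1 = 63


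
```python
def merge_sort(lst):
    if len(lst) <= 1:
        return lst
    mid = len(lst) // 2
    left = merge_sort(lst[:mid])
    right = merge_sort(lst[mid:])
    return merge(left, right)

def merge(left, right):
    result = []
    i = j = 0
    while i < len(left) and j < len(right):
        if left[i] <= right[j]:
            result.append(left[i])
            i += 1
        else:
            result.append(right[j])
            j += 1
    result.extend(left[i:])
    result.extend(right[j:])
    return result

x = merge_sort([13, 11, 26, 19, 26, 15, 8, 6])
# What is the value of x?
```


merge_sort([13, 11, 26, 19, 26, 15, 8, 6])
Split into [13, 11, 26, 19] and [26, 15, 8, 6]
Left sorted: [11, 13, 19, 26]
Right sorted: [6, 8, 15, 26]
Merge [11, 13, 19, 26] and [6, 8, 15, 26]
= [6, 8, 11, 13, 15, 19, 26, 26]


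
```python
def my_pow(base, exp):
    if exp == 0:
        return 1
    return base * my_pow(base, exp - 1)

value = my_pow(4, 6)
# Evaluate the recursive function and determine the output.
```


my_pow(4, 6)
= 4 * my_pow(4, 5)
= 4 * 4 * my_pow(4, 4)
= 4 * 4 * 4 * my_pow(4, 3)
= 4 * 4 * 4 * 4 * my_pow(4, 2)
= 4 * 4 * 4 * 4 * 4 * my_pow(4, 1)
= 4 * 4 * 4 * 4 * 4 * 4 * my_pow(4, 0)
= 4 * 4 * 4 * 4 * 4 * 4 * 1
= 4096


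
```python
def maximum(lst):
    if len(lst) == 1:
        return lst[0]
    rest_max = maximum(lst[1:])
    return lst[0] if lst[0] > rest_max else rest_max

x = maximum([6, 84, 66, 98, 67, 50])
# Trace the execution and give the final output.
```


maximum([6, 84, 66, 98, 67, 50])
= compare 6 with maximum([84, 66, 98, 67, 50])
= compare 84 with maximum([66, 98, 67, 50])
= compare 66 with maximum([98, 67, 50])
= compare 98 with maximum([67, 50])
= compare 67 with maximum([50])
Base: maximum([50]) = 50
compare 67 with 50: max = 67
compare 98 with 67: max = 98
compare 66 with 98: max = 98
compare 84 with 98: max = 98
compare 6 with 98: max = 98
= 98


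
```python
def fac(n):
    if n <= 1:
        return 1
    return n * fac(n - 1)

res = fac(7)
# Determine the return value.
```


fac(7)
= 7 * fac(6)
= 7 * 6 * fac(5)
= 7 * 6 * 5 * fac(4)
= 7 * 6 * 5 * 4 * fac(3)
= 7 * 6 * 5 * 4 * 3 * fac(2)
= 7 * 6 * 5 * 4 * 3 * 2 * fac(1)
= 7 * 6 * 5 * 4 * 3 * 2 * 1
= 5040


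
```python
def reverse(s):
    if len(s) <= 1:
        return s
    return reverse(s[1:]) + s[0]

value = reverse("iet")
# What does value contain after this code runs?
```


reverse("iet")
= reverse("et") + "i"
= reverse("t") + "e" + "i"
= "t" + "e" + "i"
= "tei"


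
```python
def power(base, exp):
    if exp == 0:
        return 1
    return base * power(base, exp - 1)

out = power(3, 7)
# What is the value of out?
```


power(3, 7)
= 3 * power(3, 6)
= 3 * 3 * power(3, 5)
= 3 * 3 * 3 * power(3, 4)
= 3 * 3 * 3 * 3 * power(3, 3)
= 3 * 3 * 3 * 3 * 3 * power(3, 2)
= 3 * 3 * 3 * 3 * 3 * 3 * power(3, 1)
= 3 * 3 * 3 * 3 * 3 * 3 * 3 * power(3, 0)
= 3 * 3 * 3 * 3 * 3 * 3 * 3 * 1
= 2187


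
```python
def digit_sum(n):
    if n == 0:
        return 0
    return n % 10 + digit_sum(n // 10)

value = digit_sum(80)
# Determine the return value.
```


digit_sum(80)
= 0 + digit_sum(8)
= 0 + 8 + digit_sum(0)
= 0 + 8 + 0
= 8


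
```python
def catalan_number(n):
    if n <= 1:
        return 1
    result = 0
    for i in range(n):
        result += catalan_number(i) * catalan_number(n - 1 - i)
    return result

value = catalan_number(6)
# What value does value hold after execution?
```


catalan_number(6)
= sum of catalan_number(i) * catalan_number(6-1-i) for i in 0..5
First compute sub-values bottom-up:
  catalan_number(0) = 1, catalan_number(1) = 1
  catalan_number(2) = 1*1 + 1*1 = 2
  catalan_number(3) = 1*2 + 1*1 + 2*1 = 5
  catalan_number(4) = 1*5 + 1*2 + 2*1 + 5*1 = 14
  catalan_number(5) = 1*14 + 1*5 + 2*2 + 5*1 + 14*1 = 42
Now catalan_number(6):
  catalan_number(0)*catalan_number(5) = 1*42 = 42
  catalan_number(1)*catalan_number(4) = 1*14 = 14
  catalan_number(2)*catalan_number(3) = 2*5 = 10
  catalan_number(3)*catalan_number(2) = 5*2 = 10
  catalan_number(4)*catalan_number(1) = 14*1 = 14
  catalan_number(5)*catalan_number(0) = 42*1 = 42
= 42 + 14 + 10 + 10 + 14 + 42
= 132


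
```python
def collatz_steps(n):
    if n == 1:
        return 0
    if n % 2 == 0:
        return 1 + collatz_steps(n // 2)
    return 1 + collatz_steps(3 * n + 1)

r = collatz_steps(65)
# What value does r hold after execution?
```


collatz_steps(65)
65 is odd -> 3*65+1 = 196 -> collatz_steps(196)
196 is even -> collatz_steps(98)
98 is even -> collatz_steps(49)
49 is odd -> 3*49+1 = 148 -> collatz_steps(148)
148 is even -> collatz_steps(74)
74 is even -> collatz_steps(37)
37 is odd -> 3*37+1 = 112 -> collatz_steps(112)
112 is even -> collatz_steps(56)
56 is even -> collatz_steps(28)
28 is even -> collatz_steps(14)
14 is even -> collatz_steps(7)
7 is odd -> 3*7+1 = 22 -> collatz_steps(22)
22 is even -> collatz_steps(11)
11 is odd -> 3*11+1 = 34 -> collatz_steps(34)
34 is even -> collatz_steps(17)
17 is odd -> 3*17+1 = 52 -> collatz_steps(52)
52 is even -> collatz_steps(26)
26 is even -> collatz_steps(13)
13 is odd -> 3*13+1 = 40 -> collatz_steps(40)
40 is even -> collatz_steps(20)
20 is even -> collatz_steps(10)
10 is even -> collatz_steps(5)
5 is odd -> 3*5+1 = 16 -> collatz_steps(16)
16 is even -> collatz_steps(8)
8 is even -> collatz_steps(4)
4 is even -> collatz_steps(2)
2 is even -> collatz_steps(1)
Reached 1 after 27 steps
= 27


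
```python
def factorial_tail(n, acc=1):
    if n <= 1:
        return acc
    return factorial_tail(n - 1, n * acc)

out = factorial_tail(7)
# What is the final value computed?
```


factorial_tail(7, 1)
= factorial_tail(6, 7 * 1) = factorial_tail(6, 7)
= factorial_tail(5, 6 * 7) = factorial_tail(5, 42)
= factorial_tail(4, 5 * 42) = factorial_tail(4, 210)
= factorial_tail(3, 4 * 210) = factorial_tail(3, 840)
= factorial_tail(2, 3 * 840) = factorial_tail(2, 2520)
= factorial_tail(1, 2 * 2520) = factorial_tail(1, 5040)
n <= 1, return acc = 5040


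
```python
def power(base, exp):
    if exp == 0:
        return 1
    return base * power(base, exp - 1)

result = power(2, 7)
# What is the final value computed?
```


power(2, 7)
= 2 * power(2, 6)
= 2 * 2 * power(2, 5)
= 2 * 2 * 2 * power(2, 4)
= 2 * 2 * 2 * 2 * power(2, 3)
= 2 * 2 * 2 * 2 * 2 * power(2, 2)
= 2 * 2 * 2 * 2 * 2 * 2 * power(2, 1)
= 2 * 2 * 2 * 2 * 2 * 2 * 2 * power(2, 0)
= 2 * 2 * 2 * 2 * 2 * 2 * 2 * 1
= 128


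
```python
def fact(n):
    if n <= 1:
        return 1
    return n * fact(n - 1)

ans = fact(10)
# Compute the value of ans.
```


fact(10)
= 10 * fact(9)
= 10 * 9 * fact(8)
= 10 * 9 * 8 * fact(7)
= 10 * 9 * 8 * 7 * fact(6)
= 10 * 9 * 8 * 7 * 6 * fact(5)
= 10 * 9 * 8 * 7 * 6 * 5 * fact(4)
= 10 * 9 * 8 * 7 * 6 * 5 * 4 * fact(3)
= 10 * 9 * 8 * 7 * 6 * 5 * 4 * 3 * fact(2)
= 10 * 9 * 8 * 7 * 6 * 5 * 4 * 3 * 2 * fact(1)
= 10 * 9 * 8 * 7 * 6 * 5 * 4 * 3 * 2 * 1
= 3628800


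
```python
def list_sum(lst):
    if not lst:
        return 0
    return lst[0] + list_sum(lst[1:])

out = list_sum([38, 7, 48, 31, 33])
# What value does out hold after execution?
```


list_sum([38, 7, 48, 31, 33])
= 38 + list_sum([7, 48, 31, 33])
= 38 + 7 + list_sum([48, 31, 33])
= 38 + 7 + 48 + list_sum([31, 33])
= 38 + 7 + 48 + 31 + list_sum([33])
= 38 + 7 + 48 + 31 + 33 + list_sum([])
= 38 + 7 + 48 + 31 + 33 + 0
= 157


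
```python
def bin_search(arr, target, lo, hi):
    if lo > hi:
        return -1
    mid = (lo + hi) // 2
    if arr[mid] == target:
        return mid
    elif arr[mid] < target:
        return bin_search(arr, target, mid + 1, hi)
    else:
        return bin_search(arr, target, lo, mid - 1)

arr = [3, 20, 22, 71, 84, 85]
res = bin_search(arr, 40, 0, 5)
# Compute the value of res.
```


bin_search(arr, 40, 0, 5)
lo=0, hi=5, mid=2, arr[mid]=22
22 < 40, search right half
lo=3, hi=5, mid=4, arr[mid]=84
84 > 40, search left half
lo=3, hi=3, mid=3, arr[mid]=71
71 > 40, search left half
lo > hi, target not found, return -1
= -1


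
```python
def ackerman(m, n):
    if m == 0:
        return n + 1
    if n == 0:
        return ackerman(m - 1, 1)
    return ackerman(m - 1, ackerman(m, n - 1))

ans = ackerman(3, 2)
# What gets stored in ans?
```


ackerman(3, 2)
= ackerman(2, ackerman(3, 1))
First compute ackerman(3, 1) = 13
= ackerman(2, 13)
= 29


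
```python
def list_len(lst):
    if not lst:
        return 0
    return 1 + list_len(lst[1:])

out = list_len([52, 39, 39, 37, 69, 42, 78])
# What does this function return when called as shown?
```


list_len([52, 39, 39, 37, 69, 42, 78])
= 1 + list_len([39, 39, 37, 69, 42, 78])
= 1 + 1 + list_len([39, 37, 69, 42, 78])
= 1 + 1 + 1 + list_len([37, 69, 42, 78])
= 1 + 1 + 1 + 1 + list_len([69, 42, 78])
= 1 + 1 + 1 + 1 + 1 + list_len([42, 78])
= 1 + 1 + 1 + 1 + 1 + 1 + list_len([78])
= 1 + 1 + 1 + 1 + 1 + 1 + 1 + list_len([])
= 1 + 1 + 1 + 1 + 1 + 1 + 1 + 0
= 7


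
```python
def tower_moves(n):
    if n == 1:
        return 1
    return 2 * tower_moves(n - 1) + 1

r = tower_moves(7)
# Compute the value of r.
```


tower_moves(7)
= 2 * tower_moves(6) + 1
= 2 * (2 * tower_moves(5) + 1) + 1
= 2 * (2 * (2 * tower_moves(4) + 1) + 1) + 1
= 2 * (2 * (2 * (2 * tower_moves(3) + 1) + 1) + 1) + 1
= 2 * (2 * (2 * (2 * (2 * tower_moves(2) + 1) + 1) + 1) + 1) + 1
= 2 * (2 * (2 * (2 * (2 * (2 * tower_moves(1) + 1) + 1) + 1) + 1) + 1) + 1
Now compute bottom-up:
tower_moves(1) = 1
tower_moves(2) = 2 * 1 + 1 = 3
tower_moves(3) = 2 * 3 + 1 = 7
tower_moves(4) = 2 * 7 + 1 = 15
tower_moves(5) = 2 * 15 + 1 = 31
tower_moves(6) = 2 * 31 + 1 = 63
tower_moves(7) = 2 * 63 + 1 = 127
= 127


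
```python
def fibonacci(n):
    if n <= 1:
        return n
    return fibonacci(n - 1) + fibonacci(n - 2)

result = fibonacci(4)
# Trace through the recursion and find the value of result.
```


fibonacci(4)
= fibonacci(3) + fibonacci(2)
= (fibonacci(2) + fibonacci(1)) + fibonacci(2)
Computing bottom-up: fibonacci(0)=0, fibonacci(1)=1, fibonacci(2)=1, fibonacci(3)=2, fibonacci(4)=3
= 3


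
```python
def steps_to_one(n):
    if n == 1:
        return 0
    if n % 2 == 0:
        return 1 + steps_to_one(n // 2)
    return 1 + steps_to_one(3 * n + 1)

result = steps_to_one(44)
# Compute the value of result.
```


steps_to_one(44)
44 is even -> steps_to_one(22)
22 is even -> steps_to_one(11)
11 is odd -> 3*11+1 = 34 -> steps_to_one(34)
34 is even -> steps_to_one(17)
17 is odd -> 3*17+1 = 52 -> steps_to_one(52)
52 is even -> steps_to_one(26)
26 is even -> steps_to_one(13)
13 is odd -> 3*13+1 = 40 -> steps_to_one(40)
40 is even -> steps_to_one(20)
20 is even -> steps_to_one(10)
10 is even -> steps_to_one(5)
5 is odd -> 3*5+1 = 16 -> steps_to_one(16)
16 is even -> steps_to_one(8)
8 is even -> steps_to_one(4)
4 is even -> steps_to_one(2)
2 is even -> steps_to_one(1)
Reached 1 after 16 steps
= 16


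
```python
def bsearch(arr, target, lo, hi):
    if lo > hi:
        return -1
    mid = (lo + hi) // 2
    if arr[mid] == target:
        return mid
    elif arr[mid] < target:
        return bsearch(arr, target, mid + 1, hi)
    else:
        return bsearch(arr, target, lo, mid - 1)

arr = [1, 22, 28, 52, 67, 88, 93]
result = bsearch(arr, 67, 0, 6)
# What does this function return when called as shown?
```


bsearch(arr, 67, 0, 6)
lo=0, hi=6, mid=3, arr[mid]=52
52 < 67, search right half
lo=4, hi=6, mid=5, arr[mid]=88
88 > 67, search left half
lo=4, hi=4, mid=4, arr[mid]=67
arr[4] == 67, found at index 4
= 4


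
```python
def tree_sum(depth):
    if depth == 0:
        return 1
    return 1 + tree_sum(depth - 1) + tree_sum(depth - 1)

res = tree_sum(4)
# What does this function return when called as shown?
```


tree_sum(4)
= 1 + tree_sum(3) + tree_sum(3)
= 1 + 2 * tree_sum(3)
tree_sum(k) = 2^(k+1) - 1
tree_sum(0) = 1
tree_sum(1) = 3
tree_sum(2) = 7
tree_sum(3) = 15
tree_sum(4) = 31
tree_sum(4) = 2^5 - 1 = 31


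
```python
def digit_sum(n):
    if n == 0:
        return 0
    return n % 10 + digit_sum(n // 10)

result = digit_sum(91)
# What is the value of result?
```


digit_sum(91)
= 1 + digit_sum(9)
= 1 + 9 + digit_sum(0)
= 1 + 9 + 0
= 10


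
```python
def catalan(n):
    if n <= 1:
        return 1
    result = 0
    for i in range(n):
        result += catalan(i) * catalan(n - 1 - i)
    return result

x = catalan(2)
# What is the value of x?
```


catalan(2)
= sum of catalan(i) * catalan(2-1-i) for i in 0..1
  catalan(0)*catalan(1) = 1*1 = 1
  catalan(1)*catalan(0) = 1*1 = 1
= 1 + 1
= 2


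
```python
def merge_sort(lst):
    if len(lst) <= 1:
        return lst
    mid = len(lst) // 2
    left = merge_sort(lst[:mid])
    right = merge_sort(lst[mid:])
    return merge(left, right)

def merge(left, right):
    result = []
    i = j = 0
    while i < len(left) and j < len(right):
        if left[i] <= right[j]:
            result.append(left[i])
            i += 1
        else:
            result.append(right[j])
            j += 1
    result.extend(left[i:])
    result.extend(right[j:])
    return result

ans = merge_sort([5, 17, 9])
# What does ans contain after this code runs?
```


merge_sort([5, 17, 9])
Split into [5] and [17, 9]
Left sorted: [5]
Right sorted: [9, 17]
Merge [5] and [9, 17]
= [5, 9, 17]


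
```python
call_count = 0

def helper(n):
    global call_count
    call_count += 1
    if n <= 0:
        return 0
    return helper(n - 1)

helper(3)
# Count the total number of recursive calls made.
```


helper(3) calls helper(2) calls ... calls helper(0)
Total calls: 3 + 1 (for base case) = 4


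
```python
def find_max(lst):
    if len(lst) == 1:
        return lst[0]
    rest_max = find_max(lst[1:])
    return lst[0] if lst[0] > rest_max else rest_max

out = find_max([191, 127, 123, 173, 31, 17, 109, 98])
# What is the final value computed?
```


find_max([191, 127, 123, 173, 31, 17, 109, 98])
= compare 191 with find_max([127, 123, 173, 31, 17, 109, 98])
= compare 127 with find_max([123, 173, 31, 17, 109, 98])
= compare 123 with find_max([173, 31, 17, 109, 98])
= compare 173 with find_max([31, 17, 109, 98])
= compare 31 with find_max([17, 109, 98])
= compare 17 with find_max([109, 98])
= compare 109 with find_max([98])
Base: find_max([98]) = 98
compare 109 with 98: max = 109
compare 17 with 109: max = 109
compare 31 with 109: max = 109
compare 173 with 109: max = 173
compare 123 with 173: max = 173
compare 127 with 173: max = 173
compare 191 with 173: max = 191
= 191


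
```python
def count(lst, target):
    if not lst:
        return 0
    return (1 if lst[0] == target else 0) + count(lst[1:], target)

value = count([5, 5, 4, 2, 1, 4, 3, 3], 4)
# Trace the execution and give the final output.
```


count([5, 5, 4, 2, 1, 4, 3, 3], 4)
lst[0]=5 != 4: 0 + count([5, 4, 2, 1, 4, 3, 3], 4)
lst[0]=5 != 4: 0 + count([4, 2, 1, 4, 3, 3], 4)
lst[0]=4 == 4: 1 + count([2, 1, 4, 3, 3], 4)
lst[0]=2 != 4: 0 + count([1, 4, 3, 3], 4)
lst[0]=1 != 4: 0 + count([4, 3, 3], 4)
lst[0]=4 == 4: 1 + count([3, 3], 4)
lst[0]=3 != 4: 0 + count([3], 4)
lst[0]=3 != 4: 0 + count([], 4)
= 2


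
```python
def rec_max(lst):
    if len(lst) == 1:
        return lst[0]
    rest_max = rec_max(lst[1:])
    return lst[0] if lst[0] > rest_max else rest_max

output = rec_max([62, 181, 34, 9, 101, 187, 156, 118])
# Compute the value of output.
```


rec_max([62, 181, 34, 9, 101, 187, 156, 118])
= compare 62 with rec_max([181, 34, 9, 101, 187, 156, 118])
= compare 181 with rec_max([34, 9, 101, 187, 156, 118])
= compare 34 with rec_max([9, 101, 187, 156, 118])
= compare 9 with rec_max([101, 187, 156, 118])
= compare 101 with rec_max([187, 156, 118])
= compare 187 with rec_max([156, 118])
= compare 156 with rec_max([118])
Base: rec_max([118]) = 118
compare 156 with 118: max = 156
compare 187 with 156: max = 187
compare 101 with 187: max = 187
compare 9 with 187: max = 187
compare 34 with 187: max = 187
compare 181 with 187: max = 187
compare 62 with 187: max = 187
= 187


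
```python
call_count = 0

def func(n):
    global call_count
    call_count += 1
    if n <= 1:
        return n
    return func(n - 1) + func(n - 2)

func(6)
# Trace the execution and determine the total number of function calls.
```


func(6) calls func(5) and func(4); each non-base call branches into two more.
Let C(k) = total number of calls made by func(k), including the call to func(k) itself.
Base cases: C(0) = 1, C(1) = 1
Recurrence: C(k) = 1 + C(k-1) + C(k-2)
  C(2) = 1 + C(1) + C(0) = 1 + 1 + 1 = 3
  C(3) = 1 + C(2) + C(1) = 1 + 3 + 1 = 5
  C(4) = 1 + C(3) + C(2) = 1 + 5 + 3 = 9
  C(5) = 1 + C(4) + C(3) = 1 + 9 + 5 = 15
  C(6) = 1 + C(5) + C(4) = 1 + 15 + 9 = 25
Total calls = C(6) = 25


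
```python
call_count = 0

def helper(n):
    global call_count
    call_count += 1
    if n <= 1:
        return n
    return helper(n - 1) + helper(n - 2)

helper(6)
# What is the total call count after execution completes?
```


helper(6) calls helper(5) and helper(4); each non-base call branches into two more.
Let C(k) = total number of calls made by helper(k), including the call to helper(k) itself.
Base cases: C(0) = 1, C(1) = 1
Recurrence: C(k) = 1 + C(k-1) + C(k-2)
  C(2) = 1 + C(1) + C(0) = 1 + 1 + 1 = 3
  C(3) = 1 + C(2) + C(1) = 1 + 3 + 1 = 5
  C(4) = 1 + C(3) + C(2) = 1 + 5 + 3 = 9
  C(5) = 1 + C(4) + C(3) = 1 + 9 + 5 = 15
  C(6) = 1 + C(5) + C(4) = 1 + 15 + 9 = 25
Total calls = C(6) = 25


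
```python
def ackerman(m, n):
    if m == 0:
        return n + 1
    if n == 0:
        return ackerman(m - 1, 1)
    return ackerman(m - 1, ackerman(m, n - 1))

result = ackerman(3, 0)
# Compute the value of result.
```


ackerman(3, 0)
n == 0: return ackerman(2, 1)
= ackerman(2, 1) = 5
= 5


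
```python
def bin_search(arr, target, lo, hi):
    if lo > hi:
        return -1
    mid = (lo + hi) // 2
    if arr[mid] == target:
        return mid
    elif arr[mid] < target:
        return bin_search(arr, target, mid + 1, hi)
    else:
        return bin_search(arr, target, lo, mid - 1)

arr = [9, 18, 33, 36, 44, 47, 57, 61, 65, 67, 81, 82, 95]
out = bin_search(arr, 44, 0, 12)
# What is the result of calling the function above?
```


bin_search(arr, 44, 0, 12)
lo=0, hi=12, mid=6, arr[mid]=57
57 > 44, search left half
lo=0, hi=5, mid=2, arr[mid]=33
33 < 44, search right half
lo=3, hi=5, mid=4, arr[mid]=44
arr[4] == 44, found at index 4
= 4


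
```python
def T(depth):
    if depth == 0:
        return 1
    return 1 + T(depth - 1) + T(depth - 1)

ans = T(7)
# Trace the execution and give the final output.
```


T(7)
= 1 + T(6) + T(6)
= 1 + 2 * T(6)
T(k) = 2^(k+1) - 1
T(0) = 1
T(1) = 3
T(2) = 7
T(3) = 15
T(4) = 31
T(7) = 2^8 - 1 = 255


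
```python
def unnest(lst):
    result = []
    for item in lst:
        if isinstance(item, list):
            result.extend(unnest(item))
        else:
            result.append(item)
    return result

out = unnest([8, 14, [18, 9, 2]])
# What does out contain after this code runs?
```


unnest([8, 14, [18, 9, 2]])
Processing each element:
  8 is not a list -> append 8
  14 is not a list -> append 14
  [18, 9, 2] is a list -> unnest recursively -> [18, 9, 2]
= [8, 14, 18, 9, 2]


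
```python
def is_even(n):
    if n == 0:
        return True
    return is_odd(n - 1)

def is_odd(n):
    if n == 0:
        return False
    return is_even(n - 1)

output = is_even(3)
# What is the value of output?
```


is_even(3)
= is_odd(2)
= is_even(1)
= is_odd(0)
n == 0: return False
= False


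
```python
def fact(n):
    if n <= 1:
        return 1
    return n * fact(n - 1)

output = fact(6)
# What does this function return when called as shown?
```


fact(6)
= 6 * fact(5)
= 6 * 5 * fact(4)
= 6 * 5 * 4 * fact(3)
= 6 * 5 * 4 * 3 * fact(2)
= 6 * 5 * 4 * 3 * 2 * fact(1)
= 6 * 5 * 4 * 3 * 2 * 1
= 720


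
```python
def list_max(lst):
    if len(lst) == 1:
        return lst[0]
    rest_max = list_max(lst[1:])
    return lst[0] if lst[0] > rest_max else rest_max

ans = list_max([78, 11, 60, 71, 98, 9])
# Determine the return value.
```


list_max([78, 11, 60, 71, 98, 9])
= compare 78 with list_max([11, 60, 71, 98, 9])
= compare 11 with list_max([60, 71, 98, 9])
= compare 60 with list_max([71, 98, 9])
= compare 71 with list_max([98, 9])
= compare 98 with list_max([9])
Base: list_max([9]) = 9
compare 98 with 9: max = 98
compare 71 with 98: max = 98
compare 60 with 98: max = 98
compare 11 with 98: max = 98
compare 78 with 98: max = 98
= 98


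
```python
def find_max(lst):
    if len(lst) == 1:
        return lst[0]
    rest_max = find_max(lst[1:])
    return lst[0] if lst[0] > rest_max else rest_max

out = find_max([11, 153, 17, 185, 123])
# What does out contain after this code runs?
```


find_max([11, 153, 17, 185, 123])
= compare 11 with find_max([153, 17, 185, 123])
= compare 153 with find_max([17, 185, 123])
= compare 17 with find_max([185, 123])
= compare 185 with find_max([123])
Base: find_max([123]) = 123
compare 185 with 123: max = 185
compare 17 with 185: max = 185
compare 153 with 185: max = 185
compare 11 with 185: max = 185
= 185


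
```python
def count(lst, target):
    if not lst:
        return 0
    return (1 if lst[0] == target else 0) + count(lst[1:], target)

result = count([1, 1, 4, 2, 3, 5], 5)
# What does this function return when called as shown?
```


count([1, 1, 4, 2, 3, 5], 5)
lst[0]=1 != 5: 0 + count([1, 4, 2, 3, 5], 5)
lst[0]=1 != 5: 0 + count([4, 2, 3, 5], 5)
lst[0]=4 != 5: 0 + count([2, 3, 5], 5)
lst[0]=2 != 5: 0 + count([3, 5], 5)
lst[0]=3 != 5: 0 + count([5], 5)
lst[0]=5 == 5: 1 + count([], 5)
= 1


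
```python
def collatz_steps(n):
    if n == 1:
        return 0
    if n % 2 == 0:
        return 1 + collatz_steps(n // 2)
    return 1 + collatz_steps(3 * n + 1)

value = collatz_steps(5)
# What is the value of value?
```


collatz_steps(5)
5 is odd -> 3*5+1 = 16 -> collatz_steps(16)
16 is even -> collatz_steps(8)
8 is even -> collatz_steps(4)
4 is even -> collatz_steps(2)
2 is even -> collatz_steps(1)
Reached 1 after 5 steps
= 5


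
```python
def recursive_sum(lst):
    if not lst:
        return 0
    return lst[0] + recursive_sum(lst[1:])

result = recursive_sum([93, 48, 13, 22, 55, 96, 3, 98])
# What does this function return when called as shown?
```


recursive_sum([93, 48, 13, 22, 55, 96, 3, 98])
= 93 + recursive_sum([48, 13, 22, 55, 96, 3, 98])
= 93 + 48 + recursive_sum([13, 22, 55, 96, 3, 98])
= 93 + 48 + 13 + recursive_sum([22, 55, 96, 3, 98])
= 93 + 48 + 13 + 22 + recursive_sum([55, 96, 3, 98])
= 93 + 48 + 13 + 22 + 55 + recursive_sum([96, 3, 98])
= 93 + 48 + 13 + 22 + 55 + 96 + recursive_sum([3, 98])
= 93 + 48 + 13 + 22 + 55 + 96 + 3 + recursive_sum([98])
= 93 + 48 + 13 + 22 + 55 + 96 + 3 + 98 + recursive_sum([])
= 93 + 48 + 13 + 22 + 55 + 96 + 3 + 98 + 0
= 428


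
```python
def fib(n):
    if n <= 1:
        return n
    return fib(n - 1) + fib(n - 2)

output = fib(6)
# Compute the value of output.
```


fib(6)
= fib(5) + fib(4)
= (fib(4) + fib(3)) + fib(4)
Computing bottom-up: fib(0)=0, fib(1)=1, fib(2)=1, fib(3)=2, fib(4)=3, fib(5)=5, fib(6)=8
= 8


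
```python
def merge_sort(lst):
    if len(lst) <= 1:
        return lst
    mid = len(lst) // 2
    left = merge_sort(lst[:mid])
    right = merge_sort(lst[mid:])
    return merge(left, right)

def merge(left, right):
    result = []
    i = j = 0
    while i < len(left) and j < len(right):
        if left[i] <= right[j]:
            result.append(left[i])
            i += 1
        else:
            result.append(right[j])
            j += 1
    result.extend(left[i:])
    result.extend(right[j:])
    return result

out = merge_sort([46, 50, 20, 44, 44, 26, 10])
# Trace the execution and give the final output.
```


merge_sort([46, 50, 20, 44, 44, 26, 10])
Split into [46, 50, 20] and [44, 44, 26, 10]
Left sorted: [20, 46, 50]
Right sorted: [10, 26, 44, 44]
Merge [20, 46, 50] and [10, 26, 44, 44]
= [10, 20, 26, 44, 44, 46, 50]


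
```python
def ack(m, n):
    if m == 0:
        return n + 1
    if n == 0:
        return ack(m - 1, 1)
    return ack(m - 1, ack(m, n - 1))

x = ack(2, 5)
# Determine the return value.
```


ack(2, 5)
= ack(1, ack(2, 4))
First compute ack(2, 4) = 11
= ack(1, 11)
= 13


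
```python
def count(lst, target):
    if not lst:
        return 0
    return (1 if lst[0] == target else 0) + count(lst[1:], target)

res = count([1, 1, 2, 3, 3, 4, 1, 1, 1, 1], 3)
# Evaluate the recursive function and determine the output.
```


count([1, 1, 2, 3, 3, 4, 1, 1, 1, 1], 3)
lst[0]=1 != 3: 0 + count([1, 2, 3, 3, 4, 1, 1, 1, 1], 3)
lst[0]=1 != 3: 0 + count([2, 3, 3, 4, 1, 1, 1, 1], 3)
lst[0]=2 != 3: 0 + count([3, 3, 4, 1, 1, 1, 1], 3)
lst[0]=3 == 3: 1 + count([3, 4, 1, 1, 1, 1], 3)
lst[0]=3 == 3: 1 + count([4, 1, 1, 1, 1], 3)
lst[0]=4 != 3: 0 + count([1, 1, 1, 1], 3)
lst[0]=1 != 3: 0 + count([1, 1, 1], 3)
lst[0]=1 != 3: 0 + count([1, 1], 3)
lst[0]=1 != 3: 0 + count([1], 3)
lst[0]=1 != 3: 0 + count([], 3)
= 2


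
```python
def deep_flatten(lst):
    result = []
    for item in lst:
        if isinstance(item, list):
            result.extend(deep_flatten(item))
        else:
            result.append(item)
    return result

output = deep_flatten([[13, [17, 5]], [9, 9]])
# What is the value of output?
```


deep_flatten([[13, [17, 5]], [9, 9]])
Processing each element:
  [13, [17, 5]] is a list -> deep_flatten recursively -> [13, 17, 5]
  [9, 9] is a list -> deep_flatten recursively -> [9, 9]
= [13, 17, 5, 9, 9]


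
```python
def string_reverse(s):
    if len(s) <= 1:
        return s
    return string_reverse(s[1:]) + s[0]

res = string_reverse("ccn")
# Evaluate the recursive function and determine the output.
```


string_reverse("ccn")
= string_reverse("cn") + "c"
= string_reverse("n") + "c" + "c"
= "n" + "c" + "c"
= "ncc"


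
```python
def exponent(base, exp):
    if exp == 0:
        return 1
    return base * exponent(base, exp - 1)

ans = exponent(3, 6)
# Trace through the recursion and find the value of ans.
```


exponent(3, 6)
= 3 * exponent(3, 5)
= 3 * 3 * exponent(3, 4)
= 3 * 3 * 3 * exponent(3, 3)
= 3 * 3 * 3 * 3 * exponent(3, 2)
= 3 * 3 * 3 * 3 * 3 * exponent(3, 1)
= 3 * 3 * 3 * 3 * 3 * 3 * exponent(3, 0)
= 3 * 3 * 3 * 3 * 3 * 3 * 1
= 729


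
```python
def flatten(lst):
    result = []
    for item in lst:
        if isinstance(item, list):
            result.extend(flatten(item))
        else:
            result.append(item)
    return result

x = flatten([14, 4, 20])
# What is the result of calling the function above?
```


flatten([14, 4, 20])
Processing each element:
  14 is not a list -> append 14
  4 is not a list -> append 4
  20 is not a list -> append 20
= [14, 4, 20]


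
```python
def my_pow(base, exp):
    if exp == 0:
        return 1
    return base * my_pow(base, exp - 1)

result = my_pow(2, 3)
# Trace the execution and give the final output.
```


my_pow(2, 3)
= 2 * my_pow(2, 2)
= 2 * 2 * my_pow(2, 1)
= 2 * 2 * 2 * my_pow(2, 0)
= 2 * 2 * 2 * 1
= 8


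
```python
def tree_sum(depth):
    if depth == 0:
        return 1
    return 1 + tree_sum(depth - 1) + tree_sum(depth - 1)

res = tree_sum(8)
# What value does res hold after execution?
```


tree_sum(8)
= 1 + tree_sum(7) + tree_sum(7)
= 1 + 2 * tree_sum(7)
tree_sum(k) = 2^(k+1) - 1
tree_sum(0) = 1
tree_sum(1) = 3
tree_sum(2) = 7
tree_sum(3) = 15
tree_sum(4) = 31
tree_sum(8) = 2^9 - 1 = 511


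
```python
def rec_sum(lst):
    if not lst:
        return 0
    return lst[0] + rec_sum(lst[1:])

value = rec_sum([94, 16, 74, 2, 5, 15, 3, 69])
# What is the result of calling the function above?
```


rec_sum([94, 16, 74, 2, 5, 15, 3, 69])
= 94 + rec_sum([16, 74, 2, 5, 15, 3, 69])
= 94 + 16 + rec_sum([74, 2, 5, 15, 3, 69])
= 94 + 16 + 74 + rec_sum([2, 5, 15, 3, 69])
= 94 + 16 + 74 + 2 + rec_sum([5, 15, 3, 69])
= 94 + 16 + 74 + 2 + 5 + rec_sum([15, 3, 69])
= 94 + 16 + 74 + 2 + 5 + 15 + rec_sum([3, 69])
= 94 + 16 + 74 + 2 + 5 + 15 + 3 + rec_sum([69])
= 94 + 16 + 74 + 2 + 5 + 15 + 3 + 69 + rec_sum([])
= 94 + 16 + 74 + 2 + 5 + 15 + 3 + 69 + 0
= 278


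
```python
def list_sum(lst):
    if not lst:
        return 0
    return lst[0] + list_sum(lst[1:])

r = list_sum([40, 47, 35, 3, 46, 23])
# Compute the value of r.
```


list_sum([40, 47, 35, 3, 46, 23])
= 40 + list_sum([47, 35, 3, 46, 23])
= 40 + 47 + list_sum([35, 3, 46, 23])
= 40 + 47 + 35 + list_sum([3, 46, 23])
= 40 + 47 + 35 + 3 + list_sum([46, 23])
= 40 + 47 + 35 + 3 + 46 + list_sum([23])
= 40 + 47 + 35 + 3 + 46 + 23 + list_sum([])
= 40 + 47 + 35 + 3 + 46 + 23 + 0
= 194


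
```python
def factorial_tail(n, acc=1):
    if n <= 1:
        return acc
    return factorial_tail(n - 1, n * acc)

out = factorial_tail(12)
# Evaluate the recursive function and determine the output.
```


factorial_tail(12, 1)
= factorial_tail(11, 12 * 1) = factorial_tail(11, 12)
= factorial_tail(10, 11 * 12) = factorial_tail(10, 132)
= factorial_tail(9, 10 * 132) = factorial_tail(9, 1320)
= factorial_tail(8, 9 * 1320) = factorial_tail(8, 11880)
= factorial_tail(7, 8 * 11880) = factorial_tail(7, 95040)
= factorial_tail(6, 7 * 95040) = factorial_tail(6, 665280)
= factorial_tail(5, 6 * 665280) = factorial_tail(5, 3991680)
= factorial_tail(4, 5 * 3991680) = factorial_tail(4, 19958400)
= factorial_tail(3, 4 * 19958400) = factorial_tail(3, 79833600)
= factorial_tail(2, 3 * 79833600) = factorial_tail(2, 239500800)
= factorial_tail(1, 2 * 239500800) = factorial_tail(1, 479001600)
n <= 1, return acc = 479001600


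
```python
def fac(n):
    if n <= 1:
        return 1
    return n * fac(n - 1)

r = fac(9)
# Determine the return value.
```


fac(9)
= 9 * fac(8)
= 9 * 8 * fac(7)
= 9 * 8 * 7 * fac(6)
= 9 * 8 * 7 * 6 * fac(5)
= 9 * 8 * 7 * 6 * 5 * fac(4)
= 9 * 8 * 7 * 6 * 5 * 4 * fac(3)
= 9 * 8 * 7 * 6 * 5 * 4 * 3 * fac(2)
= 9 * 8 * 7 * 6 * 5 * 4 * 3 * 2 * fac(1)
= 9 * 8 * 7 * 6 * 5 * 4 * 3 * 2 * 1
= 362880


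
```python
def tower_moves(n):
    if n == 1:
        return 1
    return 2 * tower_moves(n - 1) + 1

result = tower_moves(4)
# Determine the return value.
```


tower_moves(4)
= 2 * tower_moves(3) + 1
= 2 * (2 * tower_moves(2) + 1) + 1
= 2 * (2 * (2 * tower_moves(1) + 1) + 1) + 1
Now compute bottom-up:
tower_moves(1) = 1
tower_moves(2) = 2 * 1 + 1 = 3
tower_moves(3) = 2 * 3 + 1 = 7
tower_moves(4) = 2 * 7 + 1 = 15
= 15


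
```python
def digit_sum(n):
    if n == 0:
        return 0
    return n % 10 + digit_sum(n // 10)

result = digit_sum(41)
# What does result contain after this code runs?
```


digit_sum(41)
= 1 + digit_sum(4)
= 1 + 4 + digit_sum(0)
= 1 + 4 + 0
= 5


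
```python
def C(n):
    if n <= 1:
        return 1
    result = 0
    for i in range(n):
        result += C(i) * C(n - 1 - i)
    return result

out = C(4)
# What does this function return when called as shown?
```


C(4)
= sum of C(i) * C(4-1-i) for i in 0..3
First compute sub-values bottom-up:
  C(0) = 1, C(1) = 1
  C(2) = 1*1 + 1*1 = 2
  C(3) = 1*2 + 1*1 + 2*1 = 5
Now C(4):
  C(0)*C(3) = 1*5 = 5
  C(1)*C(2) = 1*2 = 2
  C(2)*C(1) = 2*1 = 2
  C(3)*C(0) = 5*1 = 5
= 5 + 2 + 2 + 5
= 14


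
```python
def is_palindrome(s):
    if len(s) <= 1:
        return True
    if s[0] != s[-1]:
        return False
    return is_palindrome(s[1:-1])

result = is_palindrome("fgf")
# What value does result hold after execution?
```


is_palindrome("fgf")
"fgf": s[0]='f' == s[-1]='f' -> is_palindrome("g")
"g": len <= 1 -> True
= True


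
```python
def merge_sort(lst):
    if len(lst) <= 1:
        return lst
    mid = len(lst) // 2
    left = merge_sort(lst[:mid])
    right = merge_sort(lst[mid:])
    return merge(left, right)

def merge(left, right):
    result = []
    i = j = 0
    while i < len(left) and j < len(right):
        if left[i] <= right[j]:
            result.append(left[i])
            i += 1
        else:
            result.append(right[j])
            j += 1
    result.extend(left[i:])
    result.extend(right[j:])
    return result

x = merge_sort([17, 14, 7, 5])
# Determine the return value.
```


merge_sort([17, 14, 7, 5])
Split into [17, 14] and [7, 5]
Left sorted: [14, 17]
Right sorted: [5, 7]
Merge [14, 17] and [5, 7]
= [5, 7, 14, 17]


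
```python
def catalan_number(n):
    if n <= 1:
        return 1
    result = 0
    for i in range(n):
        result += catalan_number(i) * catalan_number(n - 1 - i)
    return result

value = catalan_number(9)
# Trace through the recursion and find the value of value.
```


catalan_number(9)
= sum of catalan_number(i) * catalan_number(9-1-i) for i in 0..8
First compute sub-values bottom-up:
  catalan_number(0) = 1, catalan_number(1) = 1
  catalan_number(2) = 1*1 + 1*1 = 2
  catalan_number(3) = 1*2 + 1*1 + 2*1 = 5
  catalan_number(4) = 1*5 + 1*2 + 2*1 + 5*1 = 14
  catalan_number(5) = 1*14 + 1*5 + 2*2 + 5*1 + 14*1 = 42
  catalan_number(6) = 1*42 + 1*14 + 2*5 + 5*2 + 14*1 + 42*1 = 132
  catalan_number(7) = 1*132 + 1*42 + 2*14 + 5*5 + 14*2 + 42*1 + 132*1 = 429
  catalan_number(8) = 1*429 + 1*132 + 2*42 + 5*14 + 14*5 + 42*2 + 132*1 + 429*1 = 1430
Now catalan_number(9):
  catalan_number(0)*catalan_number(8) = 1*1430 = 1430
  catalan_number(1)*catalan_number(7) = 1*429 = 429
  catalan_number(2)*catalan_number(6) = 2*132 = 264
  catalan_number(3)*catalan_number(5) = 5*42 = 210
  catalan_number(4)*catalan_number(4) = 14*14 = 196
  catalan_number(5)*catalan_number(3) = 42*5 = 210
  catalan_number(6)*catalan_number(2) = 132*2 = 264
  catalan_number(7)*catalan_number(1) = 429*1 = 429
  catalan_number(8)*catalan_number(0) = 1430*1 = 1430
= 1430 + 429 + 264 + 210 + 196 + 210 + 264 + 429 + 1430
= 4862


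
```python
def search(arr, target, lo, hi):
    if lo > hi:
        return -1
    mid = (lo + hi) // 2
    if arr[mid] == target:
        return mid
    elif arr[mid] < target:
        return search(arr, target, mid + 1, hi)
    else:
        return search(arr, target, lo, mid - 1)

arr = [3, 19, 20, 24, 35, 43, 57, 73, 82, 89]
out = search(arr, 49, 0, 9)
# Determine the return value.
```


search(arr, 49, 0, 9)
lo=0, hi=9, mid=4, arr[mid]=35
35 < 49, search right half
lo=5, hi=9, mid=7, arr[mid]=73
73 > 49, search left half
lo=5, hi=6, mid=5, arr[mid]=43
43 < 49, search right half
lo=6, hi=6, mid=6, arr[mid]=57
57 > 49, search left half
lo > hi, target not found, return -1
= -1


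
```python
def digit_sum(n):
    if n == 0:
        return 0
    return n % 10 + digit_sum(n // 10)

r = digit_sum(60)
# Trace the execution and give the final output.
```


digit_sum(60)
= 0 + digit_sum(6)
= 0 + 6 + digit_sum(0)
= 0 + 6 + 0
= 6


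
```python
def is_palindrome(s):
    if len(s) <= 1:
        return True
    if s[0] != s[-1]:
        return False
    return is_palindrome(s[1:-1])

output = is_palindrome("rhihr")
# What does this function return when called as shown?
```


is_palindrome("rhihr")
"rhihr": s[0]='r' == s[-1]='r' -> is_palindrome("hih")
"hih": s[0]='h' == s[-1]='h' -> is_palindrome("i")
"i": len <= 1 -> True
= True


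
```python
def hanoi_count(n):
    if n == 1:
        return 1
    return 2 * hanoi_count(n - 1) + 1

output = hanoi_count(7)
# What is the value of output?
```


hanoi_count(7)
= 2 * hanoi_count(6) + 1
= 2 * (2 * hanoi_count(5) + 1) + 1
= 2 * (2 * (2 * hanoi_count(4) + 1) + 1) + 1
= 2 * (2 * (2 * (2 * hanoi_count(3) + 1) + 1) + 1) + 1
= 2 * (2 * (2 * (2 * (2 * hanoi_count(2) + 1) + 1) + 1) + 1) + 1
= 2 * (2 * (2 * (2 * (2 * (2 * hanoi_count(1) + 1) + 1) + 1) + 1) + 1) + 1
Now compute bottom-up:
hanoi_count(1) = 1
hanoi_count(2) = 2 * 1 + 1 = 3
hanoi_count(3) = 2 * 3 + 1 = 7
hanoi_count(4) = 2 * 7 + 1 = 15
hanoi_count(5) = 2 * 15 + 1 = 31
hanoi_count(6) = 2 * 31 + 1 = 63
hanoi_count(7) = 2 * 63 + 1 = 127
= 127


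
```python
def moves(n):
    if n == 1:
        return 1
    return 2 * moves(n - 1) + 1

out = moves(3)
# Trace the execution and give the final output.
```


moves(3)
= 2 * moves(2) + 1
= 2 * (2 * moves(1) + 1) + 1
Now compute bottom-up:
moves(1) = 1
moves(2) = 2 * 1 + 1 = 3
moves(3) = 2 * 3 + 1 = 7
= 7


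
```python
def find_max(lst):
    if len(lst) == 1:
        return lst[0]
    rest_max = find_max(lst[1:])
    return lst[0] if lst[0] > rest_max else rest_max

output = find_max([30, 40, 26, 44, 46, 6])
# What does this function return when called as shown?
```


find_max([30, 40, 26, 44, 46, 6])
= compare 30 with find_max([40, 26, 44, 46, 6])
= compare 40 with find_max([26, 44, 46, 6])
= compare 26 with find_max([44, 46, 6])
= compare 44 with find_max([46, 6])
= compare 46 with find_max([6])
Base: find_max([6]) = 6
compare 46 with 6: max = 46
compare 44 with 46: max = 46
compare 26 with 46: max = 46
compare 40 with 46: max = 46
compare 30 with 46: max = 46
= 46


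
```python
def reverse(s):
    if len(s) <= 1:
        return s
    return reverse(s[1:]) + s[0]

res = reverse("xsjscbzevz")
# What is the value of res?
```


reverse("xsjscbzevz")
= reverse("sjscbzevz") + "x"
= reverse("jscbzevz") + "s" + "x"
= reverse("scbzevz") + "j" + "s" + "x"
= reverse("cbzevz") + "s" + "j" + "s" + "x"
= reverse("bzevz") + "c" + "s" + "j" + "s" + "x"
= reverse("zevz") + "b" + "c" + "s" + "j" + "s" + "x"
= reverse("evz") + "z" + "b" + "c" + "s" + "j" + "s" + "x"
= reverse("vz") + "e" + "z" + "b" + "c" + "s" + "j" + "s" + "x"
= reverse("z") + "v" + "e" + "z" + "b" + "c" + "s" + "j" + "s" + "x"
= "z" + "v" + "e" + "z" + "b" + "c" + "s" + "j" + "s" + "x"
= "zvezbcsjsx"


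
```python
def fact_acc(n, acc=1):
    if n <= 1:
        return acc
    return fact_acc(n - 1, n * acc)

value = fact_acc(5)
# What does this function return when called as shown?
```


fact_acc(5, 1)
= fact_acc(4, 5 * 1) = fact_acc(4, 5)
= fact_acc(3, 4 * 5) = fact_acc(3, 20)
= fact_acc(2, 3 * 20) = fact_acc(2, 60)
= fact_acc(1, 2 * 60) = fact_acc(1, 120)
n <= 1, return acc = 120


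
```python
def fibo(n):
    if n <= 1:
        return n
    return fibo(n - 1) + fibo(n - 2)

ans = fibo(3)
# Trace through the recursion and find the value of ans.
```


fibo(3)
= fibo(2) + fibo(1)
Computing bottom-up: fibo(0)=0, fibo(1)=1, fibo(2)=1, fibo(3)=2
= 2


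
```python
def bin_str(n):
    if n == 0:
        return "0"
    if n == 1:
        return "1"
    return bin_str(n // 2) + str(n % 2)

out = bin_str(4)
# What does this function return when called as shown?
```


bin_str(4)
= bin_str(2) + "0"
= bin_str(1) + "0" + "0"
= "1" + "0" + "0"
= "100"


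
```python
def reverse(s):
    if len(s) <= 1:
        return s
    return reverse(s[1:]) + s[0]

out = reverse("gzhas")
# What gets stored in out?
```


reverse("gzhas")
= reverse("zhas") + "g"
= reverse("has") + "z" + "g"
= reverse("as") + "h" + "z" + "g"
= reverse("s") + "a" + "h" + "z" + "g"
= "s" + "a" + "h" + "z" + "g"
= "sahzg"


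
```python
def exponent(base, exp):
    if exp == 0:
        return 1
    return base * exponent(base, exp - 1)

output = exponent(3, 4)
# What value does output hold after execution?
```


exponent(3, 4)
= 3 * exponent(3, 3)
= 3 * 3 * exponent(3, 2)
= 3 * 3 * 3 * exponent(3, 1)
= 3 * 3 * 3 * 3 * exponent(3, 0)
= 3 * 3 * 3 * 3 * 1
= 81


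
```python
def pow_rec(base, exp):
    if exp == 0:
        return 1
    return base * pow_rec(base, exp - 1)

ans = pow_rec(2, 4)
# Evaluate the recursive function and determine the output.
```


pow_rec(2, 4)
= 2 * pow_rec(2, 3)
= 2 * 2 * pow_rec(2, 2)
= 2 * 2 * 2 * pow_rec(2, 1)
= 2 * 2 * 2 * 2 * pow_rec(2, 0)
= 2 * 2 * 2 * 2 * 1
= 16
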